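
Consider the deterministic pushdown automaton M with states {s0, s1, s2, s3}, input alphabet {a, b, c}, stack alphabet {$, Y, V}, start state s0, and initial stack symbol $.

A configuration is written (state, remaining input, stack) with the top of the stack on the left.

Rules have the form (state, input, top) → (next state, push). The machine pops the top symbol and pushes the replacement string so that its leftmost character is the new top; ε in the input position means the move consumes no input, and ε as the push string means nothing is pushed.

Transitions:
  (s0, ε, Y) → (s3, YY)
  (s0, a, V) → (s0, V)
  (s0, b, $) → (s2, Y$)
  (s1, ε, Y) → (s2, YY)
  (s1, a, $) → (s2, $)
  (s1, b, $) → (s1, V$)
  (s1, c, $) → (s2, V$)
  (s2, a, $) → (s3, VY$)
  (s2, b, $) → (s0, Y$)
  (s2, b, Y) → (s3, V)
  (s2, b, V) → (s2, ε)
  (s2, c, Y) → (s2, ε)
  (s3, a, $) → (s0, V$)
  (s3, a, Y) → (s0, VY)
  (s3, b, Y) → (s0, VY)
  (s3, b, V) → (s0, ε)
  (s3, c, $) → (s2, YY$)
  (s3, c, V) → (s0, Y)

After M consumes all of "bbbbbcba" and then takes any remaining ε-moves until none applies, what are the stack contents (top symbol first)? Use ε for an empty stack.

(s0, bbbbbcba, $)
  read b, top $: go to s2, push Y$ → (s2, bbbbcba, Y$)
  read b, top Y: go to s3, push V → (s3, bbbcba, V$)
  read b, top V: go to s0, push ε → (s0, bbcba, $)
  read b, top $: go to s2, push Y$ → (s2, bcba, Y$)
  read b, top Y: go to s3, push V → (s3, cba, V$)
  read c, top V: go to s0, push Y → (s0, ba, Y$)
  ε-move, top Y: go to s3, push YY → (s3, ba, YY$)
  read b, top Y: go to s0, push VY → (s0, a, VYY$)
  read a, top V: go to s0, push V → (s0, ε, VYY$)
All input consumed in state s0 with stack VYY$.

VYY$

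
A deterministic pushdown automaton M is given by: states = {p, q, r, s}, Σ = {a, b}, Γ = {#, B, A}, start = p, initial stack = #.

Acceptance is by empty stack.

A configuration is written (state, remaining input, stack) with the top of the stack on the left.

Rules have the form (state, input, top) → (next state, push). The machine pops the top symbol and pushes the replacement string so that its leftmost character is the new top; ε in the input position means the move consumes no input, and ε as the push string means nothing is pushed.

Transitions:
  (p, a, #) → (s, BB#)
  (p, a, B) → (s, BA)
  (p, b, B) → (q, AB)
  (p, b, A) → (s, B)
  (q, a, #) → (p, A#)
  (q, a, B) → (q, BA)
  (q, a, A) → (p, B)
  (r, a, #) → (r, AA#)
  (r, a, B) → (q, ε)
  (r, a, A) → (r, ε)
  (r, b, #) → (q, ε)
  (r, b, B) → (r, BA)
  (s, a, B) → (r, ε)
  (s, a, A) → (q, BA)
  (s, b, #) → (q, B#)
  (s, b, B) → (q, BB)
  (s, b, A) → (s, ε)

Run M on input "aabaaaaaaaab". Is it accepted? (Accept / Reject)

Accept

(p, aabaaaaaaaab, #) ⊢ (s, abaaaaaaaab, BB#) ⊢ (r, baaaaaaaab, B#) ⊢ (r, aaaaaaaab, BA#) ⊢ (q, aaaaaaab, A#) ⊢ (p, aaaaaab, B#) ⊢ (s, aaaaab, BA#) ⊢ (r, aaaab, A#) ⊢ (r, aaab, #) ⊢ (r, aab, AA#) ⊢ (r, ab, A#) ⊢ (r, b, #) ⊢ (q, ε, ε)
All input consumed and the stack is empty.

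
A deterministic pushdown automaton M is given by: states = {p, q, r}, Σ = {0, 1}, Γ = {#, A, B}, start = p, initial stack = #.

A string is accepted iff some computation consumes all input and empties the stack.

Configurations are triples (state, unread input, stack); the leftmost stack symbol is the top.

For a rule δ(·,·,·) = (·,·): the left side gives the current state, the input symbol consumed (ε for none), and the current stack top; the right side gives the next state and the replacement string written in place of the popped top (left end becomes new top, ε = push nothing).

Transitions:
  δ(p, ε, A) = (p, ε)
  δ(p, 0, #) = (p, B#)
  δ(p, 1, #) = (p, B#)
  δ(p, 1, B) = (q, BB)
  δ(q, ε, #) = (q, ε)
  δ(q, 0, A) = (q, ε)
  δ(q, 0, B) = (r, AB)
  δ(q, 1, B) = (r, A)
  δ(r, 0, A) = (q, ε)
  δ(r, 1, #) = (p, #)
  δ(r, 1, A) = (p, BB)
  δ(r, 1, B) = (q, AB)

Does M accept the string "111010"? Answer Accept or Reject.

(p, 111010, #)
  read 1, top #: go to p, push B# → (p, 11010, B#)
  read 1, top B: go to q, push BB → (q, 1010, BB#)
  read 1, top B: go to r, push A → (r, 010, AB#)
  read 0, top A: go to q, push ε → (q, 10, B#)
  read 1, top B: go to r, push A → (r, 0, A#)
  read 0, top A: go to q, push ε → (q, ε, #)
  ε-move, top #: go to q, push ε → (q, ε, ε)
All input consumed and the stack is empty.

Accept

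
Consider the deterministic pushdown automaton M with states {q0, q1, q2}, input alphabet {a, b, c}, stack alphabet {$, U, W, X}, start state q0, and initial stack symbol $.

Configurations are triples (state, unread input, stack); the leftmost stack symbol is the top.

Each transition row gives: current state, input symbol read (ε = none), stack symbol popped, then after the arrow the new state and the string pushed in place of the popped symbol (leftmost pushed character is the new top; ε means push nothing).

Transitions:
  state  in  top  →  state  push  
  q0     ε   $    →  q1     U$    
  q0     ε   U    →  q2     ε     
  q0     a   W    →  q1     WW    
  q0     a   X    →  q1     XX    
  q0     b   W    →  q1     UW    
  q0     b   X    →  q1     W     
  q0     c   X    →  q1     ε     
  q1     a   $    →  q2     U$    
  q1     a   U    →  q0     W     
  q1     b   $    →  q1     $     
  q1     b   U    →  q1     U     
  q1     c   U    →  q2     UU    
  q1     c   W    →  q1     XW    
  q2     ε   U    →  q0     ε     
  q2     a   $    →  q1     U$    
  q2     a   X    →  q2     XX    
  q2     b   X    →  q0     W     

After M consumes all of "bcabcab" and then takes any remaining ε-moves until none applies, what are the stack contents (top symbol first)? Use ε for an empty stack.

(q0, bcabcab, $)
  ε-move, top $: go to q1, push U$ → (q1, bcabcab, U$)
  read b, top U: go to q1, push U → (q1, cabcab, U$)
  read c, top U: go to q2, push UU → (q2, abcab, UU$)
  ε-move, top U: go to q0, push ε → (q0, abcab, U$)
  ε-move, top U: go to q2, push ε → (q2, abcab, $)
  read a, top $: go to q1, push U$ → (q1, bcab, U$)
  read b, top U: go to q1, push U → (q1, cab, U$)
  read c, top U: go to q2, push UU → (q2, ab, UU$)
  ε-move, top U: go to q0, push ε → (q0, ab, U$)
  ε-move, top U: go to q2, push ε → (q2, ab, $)
  read a, top $: go to q1, push U$ → (q1, b, U$)
  read b, top U: go to q1, push U → (q1, ε, U$)
All input consumed in state q1 with stack U$.

U$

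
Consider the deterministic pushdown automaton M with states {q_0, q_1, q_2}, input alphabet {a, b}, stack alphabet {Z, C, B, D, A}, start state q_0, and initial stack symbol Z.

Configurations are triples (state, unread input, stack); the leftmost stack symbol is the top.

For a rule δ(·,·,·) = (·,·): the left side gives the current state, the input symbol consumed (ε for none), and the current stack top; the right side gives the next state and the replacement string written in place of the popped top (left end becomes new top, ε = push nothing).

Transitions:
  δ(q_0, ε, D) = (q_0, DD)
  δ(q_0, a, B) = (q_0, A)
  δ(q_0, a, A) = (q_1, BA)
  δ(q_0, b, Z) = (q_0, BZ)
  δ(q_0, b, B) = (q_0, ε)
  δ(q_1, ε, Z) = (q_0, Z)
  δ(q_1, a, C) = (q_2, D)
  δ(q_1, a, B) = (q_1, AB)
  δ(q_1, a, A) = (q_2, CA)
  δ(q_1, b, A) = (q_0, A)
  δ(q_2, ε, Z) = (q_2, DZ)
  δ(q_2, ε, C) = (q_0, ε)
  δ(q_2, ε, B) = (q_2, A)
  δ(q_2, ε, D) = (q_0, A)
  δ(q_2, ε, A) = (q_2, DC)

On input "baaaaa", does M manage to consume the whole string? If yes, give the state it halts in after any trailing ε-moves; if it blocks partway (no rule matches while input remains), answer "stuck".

(q_0, baaaaa, Z) ⊢ (q_0, aaaaa, BZ) ⊢ (q_0, aaaa, AZ) ⊢ (q_1, aaa, BAZ) ⊢ (q_1, aa, ABAZ) ⊢ (q_2, a, CABAZ) ⊢ (q_0, a, ABAZ) ⊢ (q_1, ε, BABAZ)
All input consumed; M is in state q_1.

q_1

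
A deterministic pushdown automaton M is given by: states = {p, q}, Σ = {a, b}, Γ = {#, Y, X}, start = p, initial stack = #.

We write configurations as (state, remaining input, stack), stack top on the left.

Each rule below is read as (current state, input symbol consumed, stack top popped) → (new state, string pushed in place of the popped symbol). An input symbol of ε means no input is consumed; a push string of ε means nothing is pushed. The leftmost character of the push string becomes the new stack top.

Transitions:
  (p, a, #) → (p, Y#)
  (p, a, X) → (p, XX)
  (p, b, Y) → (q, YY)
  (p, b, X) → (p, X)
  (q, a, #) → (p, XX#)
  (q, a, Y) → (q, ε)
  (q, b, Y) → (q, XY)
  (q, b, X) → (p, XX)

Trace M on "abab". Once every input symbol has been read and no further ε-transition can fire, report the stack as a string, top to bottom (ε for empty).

XY#

(p, abab, #) ⊢ (p, bab, Y#) ⊢ (q, ab, YY#) ⊢ (q, b, Y#) ⊢ (q, ε, XY#)
All input consumed in state q with stack XY#.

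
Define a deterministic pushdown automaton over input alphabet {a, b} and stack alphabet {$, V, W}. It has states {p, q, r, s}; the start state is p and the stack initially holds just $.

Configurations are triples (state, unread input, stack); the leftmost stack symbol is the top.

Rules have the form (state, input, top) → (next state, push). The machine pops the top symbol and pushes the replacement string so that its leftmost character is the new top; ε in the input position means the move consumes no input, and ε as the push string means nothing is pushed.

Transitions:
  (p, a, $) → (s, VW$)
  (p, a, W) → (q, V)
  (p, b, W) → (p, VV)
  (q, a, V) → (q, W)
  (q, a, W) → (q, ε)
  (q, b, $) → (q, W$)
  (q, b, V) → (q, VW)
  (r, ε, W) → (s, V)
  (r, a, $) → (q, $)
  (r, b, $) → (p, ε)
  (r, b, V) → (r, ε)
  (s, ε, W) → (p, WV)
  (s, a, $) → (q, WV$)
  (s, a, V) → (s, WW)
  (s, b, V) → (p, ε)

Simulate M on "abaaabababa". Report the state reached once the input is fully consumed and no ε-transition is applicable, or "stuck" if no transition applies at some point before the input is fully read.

q

(p, abaaabababa, $)
  read a, top $: go to s, push VW$ → (s, baaabababa, VW$)
  read b, top V: go to p, push ε → (p, aaabababa, W$)
  read a, top W: go to q, push V → (q, aabababa, V$)
  read a, top V: go to q, push W → (q, abababa, W$)
  read a, top W: go to q, push ε → (q, bababa, $)
  read b, top $: go to q, push W$ → (q, ababa, W$)
  read a, top W: go to q, push ε → (q, baba, $)
  read b, top $: go to q, push W$ → (q, aba, W$)
  read a, top W: go to q, push ε → (q, ba, $)
  read b, top $: go to q, push W$ → (q, a, W$)
  read a, top W: go to q, push ε → (q, ε, $)
All input consumed; M is in state q.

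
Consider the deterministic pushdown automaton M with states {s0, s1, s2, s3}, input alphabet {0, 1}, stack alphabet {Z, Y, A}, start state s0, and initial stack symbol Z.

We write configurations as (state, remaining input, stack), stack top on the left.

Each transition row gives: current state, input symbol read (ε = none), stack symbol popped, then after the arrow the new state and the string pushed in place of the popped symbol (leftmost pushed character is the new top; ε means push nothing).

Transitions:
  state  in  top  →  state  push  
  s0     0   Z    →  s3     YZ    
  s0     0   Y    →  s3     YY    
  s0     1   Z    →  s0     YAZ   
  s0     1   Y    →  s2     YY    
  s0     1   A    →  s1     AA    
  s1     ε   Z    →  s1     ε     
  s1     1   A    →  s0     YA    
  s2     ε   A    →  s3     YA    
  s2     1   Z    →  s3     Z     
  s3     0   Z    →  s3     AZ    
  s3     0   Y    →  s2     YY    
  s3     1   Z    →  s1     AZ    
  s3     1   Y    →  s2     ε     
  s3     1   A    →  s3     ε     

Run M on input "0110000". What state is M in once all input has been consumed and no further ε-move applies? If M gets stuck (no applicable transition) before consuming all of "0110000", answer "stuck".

(s0, 0110000, Z) ⊢ (s3, 110000, YZ) ⊢ (s2, 10000, Z) ⊢ (s3, 0000, Z) ⊢ (s3, 000, AZ)
No transition for (s3, 0, top A); M blocks with input 000 remaining.

stuck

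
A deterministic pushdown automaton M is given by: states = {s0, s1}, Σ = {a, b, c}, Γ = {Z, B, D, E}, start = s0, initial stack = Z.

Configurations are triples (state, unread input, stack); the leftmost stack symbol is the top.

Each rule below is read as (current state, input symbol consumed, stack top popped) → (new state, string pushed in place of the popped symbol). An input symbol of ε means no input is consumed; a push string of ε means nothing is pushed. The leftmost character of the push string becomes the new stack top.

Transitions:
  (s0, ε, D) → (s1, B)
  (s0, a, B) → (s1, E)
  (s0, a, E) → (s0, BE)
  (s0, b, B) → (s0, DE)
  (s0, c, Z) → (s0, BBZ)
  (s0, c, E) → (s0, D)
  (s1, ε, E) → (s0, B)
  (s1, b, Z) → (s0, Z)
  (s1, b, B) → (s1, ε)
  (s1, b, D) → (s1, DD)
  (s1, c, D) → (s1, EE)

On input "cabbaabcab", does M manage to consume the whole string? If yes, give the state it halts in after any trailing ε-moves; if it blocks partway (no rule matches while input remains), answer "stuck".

stuck

(s0, cabbaabcab, Z)
  read c, top Z: go to s0, push BBZ → (s0, abbaabcab, BBZ)
  read a, top B: go to s1, push E → (s1, bbaabcab, EBZ)
  ε-move, top E: go to s0, push B → (s0, bbaabcab, BBZ)
  read b, top B: go to s0, push DE → (s0, baabcab, DEBZ)
  ε-move, top D: go to s1, push B → (s1, baabcab, BEBZ)
  read b, top B: go to s1, push ε → (s1, aabcab, EBZ)
  ε-move, top E: go to s0, push B → (s0, aabcab, BBZ)
  read a, top B: go to s1, push E → (s1, abcab, EBZ)
  ε-move, top E: go to s0, push B → (s0, abcab, BBZ)
  read a, top B: go to s1, push E → (s1, bcab, EBZ)
  ε-move, top E: go to s0, push B → (s0, bcab, BBZ)
  read b, top B: go to s0, push DE → (s0, cab, DEBZ)
  ε-move, top D: go to s1, push B → (s1, cab, BEBZ)
No transition for (s1, c, top B); M blocks with input cab remaining.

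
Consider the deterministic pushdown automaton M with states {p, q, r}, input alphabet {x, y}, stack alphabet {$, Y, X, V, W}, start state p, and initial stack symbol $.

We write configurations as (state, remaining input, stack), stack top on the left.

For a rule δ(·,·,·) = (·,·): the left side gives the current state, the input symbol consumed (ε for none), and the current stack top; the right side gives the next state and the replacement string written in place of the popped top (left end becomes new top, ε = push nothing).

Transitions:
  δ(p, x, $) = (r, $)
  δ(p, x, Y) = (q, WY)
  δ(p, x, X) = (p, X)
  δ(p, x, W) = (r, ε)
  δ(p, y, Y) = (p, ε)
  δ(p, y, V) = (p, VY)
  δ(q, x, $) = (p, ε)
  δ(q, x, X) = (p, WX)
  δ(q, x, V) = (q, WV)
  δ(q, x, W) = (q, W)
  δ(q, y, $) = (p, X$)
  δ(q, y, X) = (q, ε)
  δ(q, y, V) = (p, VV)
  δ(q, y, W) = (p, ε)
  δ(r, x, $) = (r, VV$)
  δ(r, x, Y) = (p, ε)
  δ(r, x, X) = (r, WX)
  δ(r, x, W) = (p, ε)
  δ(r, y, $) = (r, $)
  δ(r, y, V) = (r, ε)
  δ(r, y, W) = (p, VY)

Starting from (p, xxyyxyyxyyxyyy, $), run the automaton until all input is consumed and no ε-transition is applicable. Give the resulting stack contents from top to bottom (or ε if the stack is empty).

(p, xxyyxyyxyyxyyy, $)
  read x, top $: go to r, push $ → (r, xyyxyyxyyxyyy, $)
  read x, top $: go to r, push VV$ → (r, yyxyyxyyxyyy, VV$)
  read y, top V: go to r, push ε → (r, yxyyxyyxyyy, V$)
  read y, top V: go to r, push ε → (r, xyyxyyxyyy, $)
  read x, top $: go to r, push VV$ → (r, yyxyyxyyy, VV$)
  read y, top V: go to r, push ε → (r, yxyyxyyy, V$)
  read y, top V: go to r, push ε → (r, xyyxyyy, $)
  read x, top $: go to r, push VV$ → (r, yyxyyy, VV$)
  read y, top V: go to r, push ε → (r, yxyyy, V$)
  read y, top V: go to r, push ε → (r, xyyy, $)
  read x, top $: go to r, push VV$ → (r, yyy, VV$)
  read y, top V: go to r, push ε → (r, yy, V$)
  read y, top V: go to r, push ε → (r, y, $)
  read y, top $: go to r, push $ → (r, ε, $)
All input consumed in state r with stack $.

$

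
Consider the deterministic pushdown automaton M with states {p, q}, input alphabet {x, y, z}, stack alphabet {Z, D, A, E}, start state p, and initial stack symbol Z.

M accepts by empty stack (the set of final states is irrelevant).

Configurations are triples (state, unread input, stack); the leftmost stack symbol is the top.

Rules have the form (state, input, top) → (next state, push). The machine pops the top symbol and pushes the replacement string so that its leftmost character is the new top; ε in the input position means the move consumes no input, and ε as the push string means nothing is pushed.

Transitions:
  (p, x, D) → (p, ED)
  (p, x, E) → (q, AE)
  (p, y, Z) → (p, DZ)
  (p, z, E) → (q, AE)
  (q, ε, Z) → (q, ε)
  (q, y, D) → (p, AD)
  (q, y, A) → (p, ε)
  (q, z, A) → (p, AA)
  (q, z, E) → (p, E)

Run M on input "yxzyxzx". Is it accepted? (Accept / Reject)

(p, yxzyxzx, Z)
  read y, top Z: go to p, push DZ → (p, xzyxzx, DZ)
  read x, top D: go to p, push ED → (p, zyxzx, EDZ)
  read z, top E: go to q, push AE → (q, yxzx, AEDZ)
  read y, top A: go to p, push ε → (p, xzx, EDZ)
  read x, top E: go to q, push AE → (q, zx, AEDZ)
  read z, top A: go to p, push AA → (p, x, AAEDZ)
No transition applies at (p, x, AAEDZ); input not fully consumed.

Reject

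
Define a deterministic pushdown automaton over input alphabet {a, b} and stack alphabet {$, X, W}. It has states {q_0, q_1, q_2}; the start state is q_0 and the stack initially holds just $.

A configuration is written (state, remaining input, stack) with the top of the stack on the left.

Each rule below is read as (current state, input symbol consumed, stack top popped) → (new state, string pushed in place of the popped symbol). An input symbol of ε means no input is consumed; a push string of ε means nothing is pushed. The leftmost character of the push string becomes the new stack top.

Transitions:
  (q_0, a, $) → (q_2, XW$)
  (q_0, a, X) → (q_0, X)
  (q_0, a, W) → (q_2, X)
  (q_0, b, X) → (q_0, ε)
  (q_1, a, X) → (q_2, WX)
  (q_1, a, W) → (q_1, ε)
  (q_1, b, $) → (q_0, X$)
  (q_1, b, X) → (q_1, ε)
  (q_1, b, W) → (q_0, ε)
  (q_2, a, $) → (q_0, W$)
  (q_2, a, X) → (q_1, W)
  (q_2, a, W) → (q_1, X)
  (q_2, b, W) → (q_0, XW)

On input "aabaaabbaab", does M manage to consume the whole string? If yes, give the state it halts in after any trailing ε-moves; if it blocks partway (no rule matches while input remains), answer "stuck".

q_0

(q_0, aabaaabbaab, $) ⊢ (q_2, abaaabbaab, XW$) ⊢ (q_1, baaabbaab, WW$) ⊢ (q_0, aaabbaab, W$) ⊢ (q_2, aabbaab, X$) ⊢ (q_1, abbaab, W$) ⊢ (q_1, bbaab, $) ⊢ (q_0, baab, X$) ⊢ (q_0, aab, $) ⊢ (q_2, ab, XW$) ⊢ (q_1, b, WW$) ⊢ (q_0, ε, W$)
All input consumed; M is in state q_0.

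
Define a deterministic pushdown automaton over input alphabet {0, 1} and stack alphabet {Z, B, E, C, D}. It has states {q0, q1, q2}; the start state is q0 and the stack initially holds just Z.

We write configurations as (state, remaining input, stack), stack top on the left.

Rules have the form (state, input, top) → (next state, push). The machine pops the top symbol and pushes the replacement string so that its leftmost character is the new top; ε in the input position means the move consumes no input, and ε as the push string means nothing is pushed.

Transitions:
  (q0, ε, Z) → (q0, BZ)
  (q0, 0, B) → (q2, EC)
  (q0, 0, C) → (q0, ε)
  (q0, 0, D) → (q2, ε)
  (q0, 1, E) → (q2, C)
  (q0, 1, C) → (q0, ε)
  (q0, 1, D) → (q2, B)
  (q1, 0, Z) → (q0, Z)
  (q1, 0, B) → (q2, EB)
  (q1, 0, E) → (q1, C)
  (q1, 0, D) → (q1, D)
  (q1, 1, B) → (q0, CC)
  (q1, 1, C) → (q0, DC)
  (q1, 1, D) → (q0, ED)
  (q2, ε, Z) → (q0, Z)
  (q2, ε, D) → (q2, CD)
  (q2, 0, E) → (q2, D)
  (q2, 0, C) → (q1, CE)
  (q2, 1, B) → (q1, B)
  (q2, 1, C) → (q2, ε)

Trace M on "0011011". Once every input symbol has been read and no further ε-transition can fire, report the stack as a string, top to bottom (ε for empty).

BCEDCZ

(q0, 0011011, Z) ⊢ (q0, 0011011, BZ) ⊢ (q2, 011011, ECZ) ⊢ (q2, 11011, DCZ) ⊢ (q2, 11011, CDCZ) ⊢ (q2, 1011, DCZ) ⊢ (q2, 1011, CDCZ) ⊢ (q2, 011, DCZ) ⊢ (q2, 011, CDCZ) ⊢ (q1, 11, CEDCZ) ⊢ (q0, 1, DCEDCZ) ⊢ (q2, ε, BCEDCZ)
All input consumed in state q2 with stack BCEDCZ.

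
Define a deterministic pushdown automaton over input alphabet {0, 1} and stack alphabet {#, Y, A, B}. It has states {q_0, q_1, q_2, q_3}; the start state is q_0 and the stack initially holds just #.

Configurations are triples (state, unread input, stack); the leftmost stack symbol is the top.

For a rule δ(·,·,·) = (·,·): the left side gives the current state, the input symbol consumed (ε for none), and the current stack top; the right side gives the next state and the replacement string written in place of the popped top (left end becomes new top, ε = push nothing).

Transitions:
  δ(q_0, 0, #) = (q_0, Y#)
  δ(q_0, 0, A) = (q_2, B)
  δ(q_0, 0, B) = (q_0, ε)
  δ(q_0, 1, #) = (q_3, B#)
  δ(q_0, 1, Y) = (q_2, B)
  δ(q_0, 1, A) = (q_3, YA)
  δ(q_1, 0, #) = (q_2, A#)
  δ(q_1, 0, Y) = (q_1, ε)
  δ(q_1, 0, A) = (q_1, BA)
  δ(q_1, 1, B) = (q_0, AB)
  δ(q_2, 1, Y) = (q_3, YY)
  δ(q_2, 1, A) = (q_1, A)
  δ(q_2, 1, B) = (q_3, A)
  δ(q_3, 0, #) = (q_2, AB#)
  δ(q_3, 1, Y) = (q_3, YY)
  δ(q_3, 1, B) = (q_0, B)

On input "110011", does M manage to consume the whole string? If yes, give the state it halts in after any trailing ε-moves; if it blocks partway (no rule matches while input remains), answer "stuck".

(q_0, 110011, #) ⊢ (q_3, 10011, B#) ⊢ (q_0, 0011, B#) ⊢ (q_0, 011, #) ⊢ (q_0, 11, Y#) ⊢ (q_2, 1, B#) ⊢ (q_3, ε, A#)
All input consumed; M is in state q_3.

q_3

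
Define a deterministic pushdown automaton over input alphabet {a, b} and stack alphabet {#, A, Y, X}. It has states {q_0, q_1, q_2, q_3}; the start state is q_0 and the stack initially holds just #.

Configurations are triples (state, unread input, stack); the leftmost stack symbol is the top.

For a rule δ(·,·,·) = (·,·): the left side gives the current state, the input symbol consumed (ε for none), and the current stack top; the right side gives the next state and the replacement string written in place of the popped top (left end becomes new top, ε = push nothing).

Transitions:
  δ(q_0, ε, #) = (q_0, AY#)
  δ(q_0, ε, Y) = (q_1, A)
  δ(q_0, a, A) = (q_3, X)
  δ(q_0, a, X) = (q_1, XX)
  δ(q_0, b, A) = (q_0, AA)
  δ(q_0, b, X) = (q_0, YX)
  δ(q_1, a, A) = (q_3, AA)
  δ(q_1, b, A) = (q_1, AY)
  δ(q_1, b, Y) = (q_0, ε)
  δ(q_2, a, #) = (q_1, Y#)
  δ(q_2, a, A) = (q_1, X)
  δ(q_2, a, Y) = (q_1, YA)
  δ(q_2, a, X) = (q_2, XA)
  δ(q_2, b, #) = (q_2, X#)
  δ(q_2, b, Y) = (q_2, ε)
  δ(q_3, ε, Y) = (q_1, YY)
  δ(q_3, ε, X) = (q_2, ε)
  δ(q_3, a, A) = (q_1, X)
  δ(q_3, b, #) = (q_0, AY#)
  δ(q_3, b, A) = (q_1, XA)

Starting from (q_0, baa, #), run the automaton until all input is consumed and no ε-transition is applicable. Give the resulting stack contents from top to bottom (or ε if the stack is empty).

XY#

(q_0, baa, #)
  ε-move, top #: go to q_0, push AY# → (q_0, baa, AY#)
  read b, top A: go to q_0, push AA → (q_0, aa, AAY#)
  read a, top A: go to q_3, push X → (q_3, a, XAY#)
  ε-move, top X: go to q_2, push ε → (q_2, a, AY#)
  read a, top A: go to q_1, push X → (q_1, ε, XY#)
All input consumed in state q_1 with stack XY#.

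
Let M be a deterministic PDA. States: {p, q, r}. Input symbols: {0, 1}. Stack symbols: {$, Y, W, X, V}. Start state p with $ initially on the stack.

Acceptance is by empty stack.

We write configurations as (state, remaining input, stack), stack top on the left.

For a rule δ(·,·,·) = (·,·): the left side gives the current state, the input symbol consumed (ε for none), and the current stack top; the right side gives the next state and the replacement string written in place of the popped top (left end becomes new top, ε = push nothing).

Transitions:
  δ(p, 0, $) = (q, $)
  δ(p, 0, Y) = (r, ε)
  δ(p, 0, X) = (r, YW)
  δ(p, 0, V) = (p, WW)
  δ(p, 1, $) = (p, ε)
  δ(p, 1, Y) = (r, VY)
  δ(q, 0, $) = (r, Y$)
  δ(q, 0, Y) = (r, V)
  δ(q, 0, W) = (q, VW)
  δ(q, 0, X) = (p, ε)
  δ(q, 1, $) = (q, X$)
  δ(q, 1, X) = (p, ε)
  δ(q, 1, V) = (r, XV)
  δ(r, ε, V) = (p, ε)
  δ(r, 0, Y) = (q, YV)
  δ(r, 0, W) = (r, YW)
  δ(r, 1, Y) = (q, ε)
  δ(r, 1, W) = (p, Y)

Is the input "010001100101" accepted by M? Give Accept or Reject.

Accept

(p, 010001100101, $)
  read 0, top $: go to q, push $ → (q, 10001100101, $)
  read 1, top $: go to q, push X$ → (q, 0001100101, X$)
  read 0, top X: go to p, push ε → (p, 001100101, $)
  read 0, top $: go to q, push $ → (q, 01100101, $)
  read 0, top $: go to r, push Y$ → (r, 1100101, Y$)
  read 1, top Y: go to q, push ε → (q, 100101, $)
  read 1, top $: go to q, push X$ → (q, 00101, X$)
  read 0, top X: go to p, push ε → (p, 0101, $)
  read 0, top $: go to q, push $ → (q, 101, $)
  read 1, top $: go to q, push X$ → (q, 01, X$)
  read 0, top X: go to p, push ε → (p, 1, $)
  read 1, top $: go to p, push ε → (p, ε, ε)
All input consumed and the stack is empty.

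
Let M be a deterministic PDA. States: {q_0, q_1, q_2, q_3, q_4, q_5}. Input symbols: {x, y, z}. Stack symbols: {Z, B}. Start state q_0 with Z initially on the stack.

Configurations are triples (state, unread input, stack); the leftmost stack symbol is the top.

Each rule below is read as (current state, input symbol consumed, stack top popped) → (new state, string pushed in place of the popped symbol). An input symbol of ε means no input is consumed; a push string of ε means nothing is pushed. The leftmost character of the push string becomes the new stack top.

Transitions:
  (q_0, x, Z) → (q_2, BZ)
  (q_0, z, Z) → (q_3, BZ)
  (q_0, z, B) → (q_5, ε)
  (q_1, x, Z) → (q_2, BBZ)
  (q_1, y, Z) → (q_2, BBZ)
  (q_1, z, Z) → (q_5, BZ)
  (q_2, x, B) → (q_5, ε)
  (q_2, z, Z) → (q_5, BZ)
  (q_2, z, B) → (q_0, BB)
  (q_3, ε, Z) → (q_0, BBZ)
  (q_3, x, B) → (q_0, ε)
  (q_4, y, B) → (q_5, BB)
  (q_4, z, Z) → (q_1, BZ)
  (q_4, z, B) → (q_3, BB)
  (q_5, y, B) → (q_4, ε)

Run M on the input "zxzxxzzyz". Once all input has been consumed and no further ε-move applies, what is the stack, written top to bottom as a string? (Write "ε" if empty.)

BZ

(q_0, zxzxxzzyz, Z)
  read z, top Z: go to q_3, push BZ → (q_3, xzxxzzyz, BZ)
  read x, top B: go to q_0, push ε → (q_0, zxxzzyz, Z)
  read z, top Z: go to q_3, push BZ → (q_3, xxzzyz, BZ)
  read x, top B: go to q_0, push ε → (q_0, xzzyz, Z)
  read x, top Z: go to q_2, push BZ → (q_2, zzyz, BZ)
  read z, top B: go to q_0, push BB → (q_0, zyz, BBZ)
  read z, top B: go to q_5, push ε → (q_5, yz, BZ)
  read y, top B: go to q_4, push ε → (q_4, z, Z)
  read z, top Z: go to q_1, push BZ → (q_1, ε, BZ)
All input consumed in state q_1 with stack BZ.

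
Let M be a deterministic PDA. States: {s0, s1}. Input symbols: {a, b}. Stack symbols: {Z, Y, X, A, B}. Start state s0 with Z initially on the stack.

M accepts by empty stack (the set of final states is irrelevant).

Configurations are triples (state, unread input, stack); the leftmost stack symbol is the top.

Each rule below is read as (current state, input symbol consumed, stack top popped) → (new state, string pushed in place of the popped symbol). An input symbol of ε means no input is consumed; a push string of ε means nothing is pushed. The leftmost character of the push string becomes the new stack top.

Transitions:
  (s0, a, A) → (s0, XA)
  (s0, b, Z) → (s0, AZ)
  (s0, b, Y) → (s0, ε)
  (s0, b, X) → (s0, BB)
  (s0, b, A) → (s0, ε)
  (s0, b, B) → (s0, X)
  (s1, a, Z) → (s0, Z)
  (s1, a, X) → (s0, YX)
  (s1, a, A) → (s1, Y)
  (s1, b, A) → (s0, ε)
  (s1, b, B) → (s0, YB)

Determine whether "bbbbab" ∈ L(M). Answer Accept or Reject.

Reject

(s0, bbbbab, Z)
  read b, top Z: go to s0, push AZ → (s0, bbbab, AZ)
  read b, top A: go to s0, push ε → (s0, bbab, Z)
  read b, top Z: go to s0, push AZ → (s0, bab, AZ)
  read b, top A: go to s0, push ε → (s0, ab, Z)
No transition applies at (s0, ab, Z); input not fully consumed.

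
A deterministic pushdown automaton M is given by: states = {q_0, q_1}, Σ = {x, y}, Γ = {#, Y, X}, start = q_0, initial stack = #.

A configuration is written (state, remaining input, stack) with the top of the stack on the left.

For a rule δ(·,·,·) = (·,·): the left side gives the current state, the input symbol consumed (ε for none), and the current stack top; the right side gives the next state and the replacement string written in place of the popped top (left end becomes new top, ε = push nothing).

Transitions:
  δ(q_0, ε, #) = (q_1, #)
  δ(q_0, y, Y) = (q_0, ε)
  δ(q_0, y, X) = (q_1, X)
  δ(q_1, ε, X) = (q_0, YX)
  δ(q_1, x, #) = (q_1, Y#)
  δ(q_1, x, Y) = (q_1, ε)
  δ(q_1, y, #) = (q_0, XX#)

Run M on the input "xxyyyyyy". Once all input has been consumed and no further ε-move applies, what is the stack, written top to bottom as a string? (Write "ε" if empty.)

(q_0, xxyyyyyy, #)
  ε-move, top #: go to q_1, push # → (q_1, xxyyyyyy, #)
  read x, top #: go to q_1, push Y# → (q_1, xyyyyyy, Y#)
  read x, top Y: go to q_1, push ε → (q_1, yyyyyy, #)
  read y, top #: go to q_0, push XX# → (q_0, yyyyy, XX#)
  read y, top X: go to q_1, push X → (q_1, yyyy, XX#)
  ε-move, top X: go to q_0, push YX → (q_0, yyyy, YXX#)
  read y, top Y: go to q_0, push ε → (q_0, yyy, XX#)
  read y, top X: go to q_1, push X → (q_1, yy, XX#)
  ε-move, top X: go to q_0, push YX → (q_0, yy, YXX#)
  read y, top Y: go to q_0, push ε → (q_0, y, XX#)
  read y, top X: go to q_1, push X → (q_1, ε, XX#)
  ε-move, top X: go to q_0, push YX → (q_0, ε, YXX#)
All input consumed in state q_0 with stack YXX#.

YXX#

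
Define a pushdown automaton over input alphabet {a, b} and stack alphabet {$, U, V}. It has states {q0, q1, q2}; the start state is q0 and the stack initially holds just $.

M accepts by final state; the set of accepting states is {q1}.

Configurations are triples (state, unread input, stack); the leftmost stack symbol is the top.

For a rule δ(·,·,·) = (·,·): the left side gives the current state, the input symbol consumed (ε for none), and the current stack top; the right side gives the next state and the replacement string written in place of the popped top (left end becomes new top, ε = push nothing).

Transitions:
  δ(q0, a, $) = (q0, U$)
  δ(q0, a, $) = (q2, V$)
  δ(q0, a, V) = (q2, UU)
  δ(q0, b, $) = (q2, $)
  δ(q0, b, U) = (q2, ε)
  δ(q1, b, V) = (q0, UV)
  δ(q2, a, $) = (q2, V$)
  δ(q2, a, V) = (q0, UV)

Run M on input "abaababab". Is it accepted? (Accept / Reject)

No computation consumes all input and reaches a final state.

Reject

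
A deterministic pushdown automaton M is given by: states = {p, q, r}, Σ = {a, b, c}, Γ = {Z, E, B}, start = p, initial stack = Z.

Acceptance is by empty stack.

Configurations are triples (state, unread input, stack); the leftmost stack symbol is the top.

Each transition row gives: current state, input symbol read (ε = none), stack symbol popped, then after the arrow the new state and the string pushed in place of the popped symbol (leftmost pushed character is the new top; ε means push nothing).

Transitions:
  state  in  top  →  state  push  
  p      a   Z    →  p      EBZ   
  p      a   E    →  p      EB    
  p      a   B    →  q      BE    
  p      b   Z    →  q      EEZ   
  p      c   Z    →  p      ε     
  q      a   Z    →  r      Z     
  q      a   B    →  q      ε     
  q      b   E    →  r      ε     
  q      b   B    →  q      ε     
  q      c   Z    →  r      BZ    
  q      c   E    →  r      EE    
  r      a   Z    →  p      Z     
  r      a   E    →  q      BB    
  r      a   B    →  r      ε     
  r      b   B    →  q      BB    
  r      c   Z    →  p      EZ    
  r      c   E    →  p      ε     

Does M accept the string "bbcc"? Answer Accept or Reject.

(p, bbcc, Z)
  read b, top Z: go to q, push EEZ → (q, bcc, EEZ)
  read b, top E: go to r, push ε → (r, cc, EZ)
  read c, top E: go to p, push ε → (p, c, Z)
  read c, top Z: go to p, push ε → (p, ε, ε)
All input consumed and the stack is empty.

Accept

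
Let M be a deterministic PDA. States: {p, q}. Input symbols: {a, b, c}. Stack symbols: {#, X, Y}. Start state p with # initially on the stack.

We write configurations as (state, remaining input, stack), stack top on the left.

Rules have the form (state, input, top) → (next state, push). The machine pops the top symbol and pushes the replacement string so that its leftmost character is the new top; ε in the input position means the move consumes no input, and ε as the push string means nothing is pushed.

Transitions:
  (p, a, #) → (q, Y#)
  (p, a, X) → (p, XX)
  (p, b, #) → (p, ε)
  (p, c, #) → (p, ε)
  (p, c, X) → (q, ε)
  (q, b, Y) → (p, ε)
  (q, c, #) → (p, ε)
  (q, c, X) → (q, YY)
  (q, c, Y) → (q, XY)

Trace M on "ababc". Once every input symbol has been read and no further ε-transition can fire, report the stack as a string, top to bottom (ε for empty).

ε

(p, ababc, #) ⊢ (q, babc, Y#) ⊢ (p, abc, #) ⊢ (q, bc, Y#) ⊢ (p, c, #) ⊢ (p, ε, ε)
All input consumed in state p with stack ε.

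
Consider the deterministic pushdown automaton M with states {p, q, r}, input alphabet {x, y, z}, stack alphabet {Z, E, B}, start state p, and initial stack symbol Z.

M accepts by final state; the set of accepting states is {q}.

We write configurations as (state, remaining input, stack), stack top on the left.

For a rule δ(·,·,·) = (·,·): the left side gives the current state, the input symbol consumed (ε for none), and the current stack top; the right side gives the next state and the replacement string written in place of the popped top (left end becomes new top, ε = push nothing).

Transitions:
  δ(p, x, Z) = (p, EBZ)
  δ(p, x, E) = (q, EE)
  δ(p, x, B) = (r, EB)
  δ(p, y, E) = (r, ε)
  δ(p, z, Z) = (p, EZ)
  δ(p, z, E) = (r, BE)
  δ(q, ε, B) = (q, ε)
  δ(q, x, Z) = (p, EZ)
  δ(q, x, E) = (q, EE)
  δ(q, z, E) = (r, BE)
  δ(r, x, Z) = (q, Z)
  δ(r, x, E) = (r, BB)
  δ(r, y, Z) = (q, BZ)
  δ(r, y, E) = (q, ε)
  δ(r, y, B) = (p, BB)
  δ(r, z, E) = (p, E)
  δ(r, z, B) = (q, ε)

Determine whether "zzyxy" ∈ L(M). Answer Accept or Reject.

(p, zzyxy, Z)
  read z, top Z: go to p, push EZ → (p, zyxy, EZ)
  read z, top E: go to r, push BE → (r, yxy, BEZ)
  read y, top B: go to p, push BB → (p, xy, BBEZ)
  read x, top B: go to r, push EB → (r, y, EBBEZ)
  read y, top E: go to q, push ε → (q, ε, BBEZ)
All input consumed; state q ∈ F.

Accept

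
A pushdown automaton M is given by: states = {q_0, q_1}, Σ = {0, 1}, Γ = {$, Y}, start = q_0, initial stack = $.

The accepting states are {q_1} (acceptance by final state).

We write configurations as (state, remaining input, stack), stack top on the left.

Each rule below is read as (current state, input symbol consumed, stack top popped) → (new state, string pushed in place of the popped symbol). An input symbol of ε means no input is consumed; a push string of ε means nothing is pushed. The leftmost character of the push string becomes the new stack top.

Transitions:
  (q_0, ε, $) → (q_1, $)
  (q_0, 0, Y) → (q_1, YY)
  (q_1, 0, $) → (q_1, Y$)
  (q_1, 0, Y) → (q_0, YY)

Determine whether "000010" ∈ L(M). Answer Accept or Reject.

Reject

No computation consumes all input and reaches a final state.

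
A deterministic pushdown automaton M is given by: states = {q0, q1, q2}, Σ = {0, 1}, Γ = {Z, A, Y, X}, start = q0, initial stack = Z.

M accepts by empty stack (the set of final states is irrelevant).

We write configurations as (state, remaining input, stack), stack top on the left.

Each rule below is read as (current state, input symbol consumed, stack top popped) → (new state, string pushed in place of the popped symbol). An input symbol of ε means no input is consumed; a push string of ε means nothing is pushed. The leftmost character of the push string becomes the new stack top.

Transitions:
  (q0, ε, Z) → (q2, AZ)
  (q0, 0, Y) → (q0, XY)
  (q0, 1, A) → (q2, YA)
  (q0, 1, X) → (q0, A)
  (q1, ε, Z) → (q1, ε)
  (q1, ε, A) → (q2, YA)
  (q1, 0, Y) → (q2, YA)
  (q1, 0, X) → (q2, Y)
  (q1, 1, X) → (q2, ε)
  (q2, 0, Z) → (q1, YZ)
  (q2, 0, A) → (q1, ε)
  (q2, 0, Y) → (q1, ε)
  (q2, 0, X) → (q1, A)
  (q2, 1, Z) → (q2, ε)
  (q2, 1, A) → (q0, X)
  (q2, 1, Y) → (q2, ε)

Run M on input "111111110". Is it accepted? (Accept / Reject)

(q0, 111111110, Z)
  ε-move, top Z: go to q2, push AZ → (q2, 111111110, AZ)
  read 1, top A: go to q0, push X → (q0, 11111110, XZ)
  read 1, top X: go to q0, push A → (q0, 1111110, AZ)
  read 1, top A: go to q2, push YA → (q2, 111110, YAZ)
  read 1, top Y: go to q2, push ε → (q2, 11110, AZ)
  read 1, top A: go to q0, push X → (q0, 1110, XZ)
  read 1, top X: go to q0, push A → (q0, 110, AZ)
  read 1, top A: go to q2, push YA → (q2, 10, YAZ)
  read 1, top Y: go to q2, push ε → (q2, 0, AZ)
  read 0, top A: go to q1, push ε → (q1, ε, Z)
  ε-move, top Z: go to q1, push ε → (q1, ε, ε)
All input consumed and the stack is empty.

Accept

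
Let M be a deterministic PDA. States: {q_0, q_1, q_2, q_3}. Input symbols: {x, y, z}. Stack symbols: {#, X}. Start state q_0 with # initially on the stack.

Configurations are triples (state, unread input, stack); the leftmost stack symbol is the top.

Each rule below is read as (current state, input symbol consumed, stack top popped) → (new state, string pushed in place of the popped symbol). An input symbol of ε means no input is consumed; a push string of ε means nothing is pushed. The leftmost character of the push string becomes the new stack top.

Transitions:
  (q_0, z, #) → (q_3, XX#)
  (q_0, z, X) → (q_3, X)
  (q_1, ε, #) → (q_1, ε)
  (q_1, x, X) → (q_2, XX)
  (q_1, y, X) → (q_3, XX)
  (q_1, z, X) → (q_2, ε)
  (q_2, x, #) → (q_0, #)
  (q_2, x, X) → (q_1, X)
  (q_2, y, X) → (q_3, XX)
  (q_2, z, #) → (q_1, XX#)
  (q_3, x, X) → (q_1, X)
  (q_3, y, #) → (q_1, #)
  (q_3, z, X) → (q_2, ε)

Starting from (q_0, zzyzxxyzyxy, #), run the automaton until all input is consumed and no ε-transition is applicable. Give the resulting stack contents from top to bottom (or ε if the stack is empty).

XXXX#

(q_0, zzyzxxyzyxy, #)
  read z, top #: go to q_3, push XX# → (q_3, zyzxxyzyxy, XX#)
  read z, top X: go to q_2, push ε → (q_2, yzxxyzyxy, X#)
  read y, top X: go to q_3, push XX → (q_3, zxxyzyxy, XX#)
  read z, top X: go to q_2, push ε → (q_2, xxyzyxy, X#)
  read x, top X: go to q_1, push X → (q_1, xyzyxy, X#)
  read x, top X: go to q_2, push XX → (q_2, yzyxy, XX#)
  read y, top X: go to q_3, push XX → (q_3, zyxy, XXX#)
  read z, top X: go to q_2, push ε → (q_2, yxy, XX#)
  read y, top X: go to q_3, push XX → (q_3, xy, XXX#)
  read x, top X: go to q_1, push X → (q_1, y, XXX#)
  read y, top X: go to q_3, push XX → (q_3, ε, XXXX#)
All input consumed in state q_3 with stack XXXX#.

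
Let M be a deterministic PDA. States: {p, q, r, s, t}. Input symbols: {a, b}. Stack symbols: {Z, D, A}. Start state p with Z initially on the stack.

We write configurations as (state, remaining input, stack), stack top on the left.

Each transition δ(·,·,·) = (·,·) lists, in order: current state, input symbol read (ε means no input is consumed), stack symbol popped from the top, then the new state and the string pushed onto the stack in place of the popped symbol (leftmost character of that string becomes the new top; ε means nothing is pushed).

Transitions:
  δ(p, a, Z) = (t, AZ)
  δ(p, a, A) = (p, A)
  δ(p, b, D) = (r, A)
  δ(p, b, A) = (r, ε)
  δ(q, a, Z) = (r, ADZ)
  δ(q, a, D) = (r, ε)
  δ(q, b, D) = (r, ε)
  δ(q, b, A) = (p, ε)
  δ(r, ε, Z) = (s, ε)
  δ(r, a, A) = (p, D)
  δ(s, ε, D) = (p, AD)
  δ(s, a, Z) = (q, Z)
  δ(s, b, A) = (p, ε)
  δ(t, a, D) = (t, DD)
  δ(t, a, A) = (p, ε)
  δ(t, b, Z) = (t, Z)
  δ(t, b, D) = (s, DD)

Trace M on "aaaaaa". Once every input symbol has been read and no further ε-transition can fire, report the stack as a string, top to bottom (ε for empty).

(p, aaaaaa, Z)
  read a, top Z: go to t, push AZ → (t, aaaaa, AZ)
  read a, top A: go to p, push ε → (p, aaaa, Z)
  read a, top Z: go to t, push AZ → (t, aaa, AZ)
  read a, top A: go to p, push ε → (p, aa, Z)
  read a, top Z: go to t, push AZ → (t, a, AZ)
  read a, top A: go to p, push ε → (p, ε, Z)
All input consumed in state p with stack Z.

Z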